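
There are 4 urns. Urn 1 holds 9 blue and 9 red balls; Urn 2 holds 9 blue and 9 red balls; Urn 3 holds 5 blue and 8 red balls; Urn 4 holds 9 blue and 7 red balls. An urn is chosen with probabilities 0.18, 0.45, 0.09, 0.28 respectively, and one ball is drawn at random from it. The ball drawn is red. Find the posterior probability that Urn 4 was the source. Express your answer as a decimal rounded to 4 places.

Tabulate prior·likelihood by source: [1] prior 0.18, lik 0.5, product 0.09000; [2] prior 0.45, lik 0.5, product 0.2250; [3] prior 0.09, lik 0.6154, product 0.05538; [4] prior 0.28, lik 0.4375, product 0.1225.
Normalizing constant = 0.49288; the posterior for Urn 4 is its product over the sum, 0.1225/0.49288 = 0.2485.

Posterior probability ≈ 0.2485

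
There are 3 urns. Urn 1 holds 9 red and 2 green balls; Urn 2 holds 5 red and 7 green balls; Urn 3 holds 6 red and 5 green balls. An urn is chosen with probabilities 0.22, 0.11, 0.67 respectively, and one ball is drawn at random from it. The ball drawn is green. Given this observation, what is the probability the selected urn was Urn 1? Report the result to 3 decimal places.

P(green|Urn 1) = 0.1818; P(green|Urn 2) = 0.5833; P(green|Urn 3) = 0.4545.
Prior × likelihood for each source: 0.22·0.1818=0.04000, 0.11·0.5833=0.06417, 0.67·0.4545=0.3045. Summing gives P(green) = 0.40871.
P(Urn 1 | green) = 0.04000 / 0.40871 = 0.098.

Posterior probability ≈ 0.098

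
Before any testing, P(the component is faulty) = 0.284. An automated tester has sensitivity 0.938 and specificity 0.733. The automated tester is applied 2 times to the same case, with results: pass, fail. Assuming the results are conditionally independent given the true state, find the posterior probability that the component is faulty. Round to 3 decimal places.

Posterior P(H) ≈ 0.105

Let H be the event that the component is faulty; start with P(H) = 0.284. P('fail'|H) = 0.938, P('fail'|¬H) = 0.267.
Update on result 1 ('pass'): P(H) ← 0.062·0.2840 / (0.062·0.2840 + 0.733·0.7160) = 0.017608/0.54244 = 0.0325.
Update on result 2 ('fail'): P(H) ← 0.938·0.0325 / (0.938·0.0325 + 0.267·0.9675) = 0.030448/0.28878 = 0.1054.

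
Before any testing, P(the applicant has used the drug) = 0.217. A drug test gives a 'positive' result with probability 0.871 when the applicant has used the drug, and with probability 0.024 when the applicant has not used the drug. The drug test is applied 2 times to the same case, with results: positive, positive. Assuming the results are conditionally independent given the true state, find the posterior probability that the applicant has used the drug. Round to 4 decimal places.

Posterior P(H) ≈ 0.9973

Let H be the event that the applicant has used the drug; start with P(H) = 0.217. P('positive'|H) = 0.871, P('positive'|¬H) = 0.024.
Update on result 1 ('positive'): P(H) ← 0.871·0.2170 / (0.871·0.2170 + 0.024·0.7830) = 0.18901/0.20780 = 0.9096.
Update on result 2 ('positive'): P(H) ← 0.871·0.9096 / (0.871·0.9096 + 0.024·0.0904) = 0.79223/0.79440 = 0.9973.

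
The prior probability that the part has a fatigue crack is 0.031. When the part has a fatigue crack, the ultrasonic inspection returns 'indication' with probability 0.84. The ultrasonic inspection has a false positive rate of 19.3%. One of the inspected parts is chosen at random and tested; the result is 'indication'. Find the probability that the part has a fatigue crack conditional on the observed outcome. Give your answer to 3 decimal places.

P(H | E) ≈ 0.122

Let H be the event that the part has a fatigue crack. P(H) = 0.031, so P(¬H) = 0.969. With E the 'indication' result, P(E|H) = 0.84 and P(E|¬H) = 0.193.
P(E) = 0.84·0.031 + 0.193·0.969 = 0.026040 + 0.18702 = 0.21306.
By Bayes' theorem, P(H|E) = 0.026040 / 0.21306 = 0.122.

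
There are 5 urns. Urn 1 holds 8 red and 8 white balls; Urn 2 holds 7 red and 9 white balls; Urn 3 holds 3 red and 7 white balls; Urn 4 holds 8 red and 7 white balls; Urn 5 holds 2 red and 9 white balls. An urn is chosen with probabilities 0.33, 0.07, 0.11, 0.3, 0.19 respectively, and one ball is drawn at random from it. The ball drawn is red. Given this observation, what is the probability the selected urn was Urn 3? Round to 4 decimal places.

Posterior probability ≈ 0.0780

P(red|Urn 1) = 0.5; P(red|Urn 2) = 0.4375; P(red|Urn 3) = 0.3; P(red|Urn 4) = 0.5333; P(red|Urn 5) = 0.1818.
Prior × likelihood for each source: 0.33·0.5=0.1650, 0.07·0.4375=0.03063, 0.11·0.3=0.03300, 0.3·0.5333=0.1600, 0.19·0.1818=0.03455. Summing gives P(red) = 0.42317.
P(Urn 3 | red) = 0.03300 / 0.42317 = 0.0780.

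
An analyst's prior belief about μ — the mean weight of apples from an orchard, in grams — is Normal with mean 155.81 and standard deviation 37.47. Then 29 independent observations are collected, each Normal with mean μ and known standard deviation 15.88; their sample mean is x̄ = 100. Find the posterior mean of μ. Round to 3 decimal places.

With known σ, the Normal prior is conjugate. Weight on the data is w = (n/σ²)/(n/σ² + 1/τ₀²) = 0.115000/(0.115000+0.00071225) = 0.99384.
Posterior mean = w·x̄ + (1−w)·μ₀ = 0.99384·100 + 0.0061554·155.81 = 100.344.

Posterior mean ≈ 100.344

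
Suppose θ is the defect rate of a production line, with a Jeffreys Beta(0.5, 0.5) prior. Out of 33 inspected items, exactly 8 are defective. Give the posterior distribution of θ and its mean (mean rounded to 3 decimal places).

Posterior: Beta(8.5, 25.5); mean ≈ 0.250

The binomial likelihood is conjugate to the Beta prior: with 8 successes and 25 failures, the posterior is Beta(0.5+8, 0.5+25) = Beta(8.5, 25.5).
E[θ | data] = 8.5/(8.5+25.5) = 0.250.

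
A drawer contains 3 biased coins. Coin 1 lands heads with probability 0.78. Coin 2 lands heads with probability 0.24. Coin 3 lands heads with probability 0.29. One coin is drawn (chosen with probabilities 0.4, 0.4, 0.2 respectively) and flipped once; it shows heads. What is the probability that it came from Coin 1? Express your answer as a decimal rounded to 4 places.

Posterior probability ≈ 0.6695

Tabulate prior·likelihood by source: [1] prior 0.4, lik 0.78, product 0.3120; [2] prior 0.4, lik 0.24, product 0.09600; [3] prior 0.2, lik 0.29, product 0.05800.
Normalizing constant = 0.46600; the posterior for Coin 1 is its product over the sum, 0.3120/0.46600 = 0.6695.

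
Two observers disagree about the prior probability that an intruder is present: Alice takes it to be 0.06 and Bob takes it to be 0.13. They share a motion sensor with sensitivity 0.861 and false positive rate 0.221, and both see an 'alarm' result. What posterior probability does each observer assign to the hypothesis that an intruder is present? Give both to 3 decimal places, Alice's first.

The likelihood ratio for an 'alarm' result is 0.861/0.221 = 3.8959.
Alice: prior odds 0.06/0.94 = 0.063830; posterior odds 0.24868; posterior probability 0.199.
Bob: prior odds 0.13/0.87 = 0.14943; posterior odds 0.58215; posterior probability 0.368.

Alice: 0.199; Bob: 0.368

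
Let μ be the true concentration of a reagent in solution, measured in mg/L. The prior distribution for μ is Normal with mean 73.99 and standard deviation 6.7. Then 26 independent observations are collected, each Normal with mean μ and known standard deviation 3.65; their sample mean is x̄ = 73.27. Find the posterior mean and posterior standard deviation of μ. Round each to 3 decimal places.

Posterior mean ≈ 73.278; posterior SD ≈ 0.712

Prior precision 1/τ₀² = 1/6.7² = 0.0222767; data precision n/σ² = 26/3.65² = 1.95159.
Posterior precision = 0.0222767 + 1.95159 = 1.97386, giving posterior SD = 1/√1.97386 = 0.712.
Posterior mean = (0.0222767·73.99 + 1.95159·73.27) / 1.97386 = 73.278.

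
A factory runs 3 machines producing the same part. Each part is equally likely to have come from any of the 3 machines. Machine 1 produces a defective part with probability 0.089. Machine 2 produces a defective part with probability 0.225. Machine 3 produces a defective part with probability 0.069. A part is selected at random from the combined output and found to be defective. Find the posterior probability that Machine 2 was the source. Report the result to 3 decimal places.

Posterior probability ≈ 0.587

Tabulate prior·likelihood by source: [1] prior 0.333333, lik 0.089, product 0.02967; [2] prior 0.333333, lik 0.225, product 0.07500; [3] prior 0.333333, lik 0.069, product 0.02300.
Normalizing constant = 0.12767; the posterior for Machine 2 is its product over the sum, 0.07500/0.12767 = 0.587.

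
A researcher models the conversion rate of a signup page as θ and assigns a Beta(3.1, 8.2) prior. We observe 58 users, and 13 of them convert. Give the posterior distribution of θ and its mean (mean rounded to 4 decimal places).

The binomial likelihood is conjugate to the Beta prior: with 13 successes and 45 failures, the posterior is Beta(3.1+13, 8.2+45) = Beta(16.1, 53.2).
Posterior mean = α/(α+β) = 16.1/69.3 = 0.2323.

Posterior: Beta(16.1, 53.2); mean ≈ 0.2323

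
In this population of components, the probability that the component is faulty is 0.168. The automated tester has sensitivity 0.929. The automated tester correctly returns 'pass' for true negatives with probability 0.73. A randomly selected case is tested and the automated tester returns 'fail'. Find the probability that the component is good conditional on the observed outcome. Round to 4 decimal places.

Let H be the event that the component is faulty. P(H) = 0.168, so P(¬H) = 0.832. With E the 'fail' result, P(E|H) = 0.929 and P(E|¬H) = 0.27.
P(E) = 0.929·0.168 + 0.27·0.832 = 0.15607 + 0.22464 = 0.38071.
By Bayes' theorem, P(H|E) = 0.15607 / 0.38071 = 0.4099. Hence P(¬H|E) = 1 − 0.4099 = 0.5901.

P(¬H | E) ≈ 0.5901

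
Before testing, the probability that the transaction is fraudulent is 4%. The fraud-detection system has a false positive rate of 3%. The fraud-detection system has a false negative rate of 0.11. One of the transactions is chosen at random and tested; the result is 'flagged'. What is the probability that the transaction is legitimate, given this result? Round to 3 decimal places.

Write H for 'the transaction is fraudulent'. Prior odds H:¬H = 0.04/0.96 = 0.041667. For the 'flagged' outcome, the likelihood ratio is 0.89/0.03 = 29.667.
Posterior odds = 0.041667 × 29.667 = 1.2361, so P(H|E) = 1.2361/(1+1.2361) = 0.553. Then P(¬H|E) = 1 − 0.553 = 0.447.

P(¬H | E) ≈ 0.447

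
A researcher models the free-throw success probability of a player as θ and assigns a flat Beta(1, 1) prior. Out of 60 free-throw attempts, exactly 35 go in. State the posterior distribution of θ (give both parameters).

Observing 35 successes and 25 failures updates Beta(1, 1) by adding the success and failure counts to the two shape parameters: α = 1+35 = 36, β = 1+25 = 26.

Posterior: Beta(36, 26)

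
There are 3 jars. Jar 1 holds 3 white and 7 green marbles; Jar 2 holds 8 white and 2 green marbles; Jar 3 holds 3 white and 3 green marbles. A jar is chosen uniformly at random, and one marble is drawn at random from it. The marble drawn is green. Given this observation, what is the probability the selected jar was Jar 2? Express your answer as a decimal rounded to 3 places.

Posterior probability ≈ 0.143

P(green|Jar 1) = 0.7; P(green|Jar 2) = 0.2; P(green|Jar 3) = 0.5.
Prior × likelihood for each source: 0.333333·0.7=0.2333, 0.333333·0.2=0.06667, 0.333333·0.5=0.1667. Summing gives P(green) = 0.46667.
P(Jar 2 | green) = 0.06667 / 0.46667 = 0.143.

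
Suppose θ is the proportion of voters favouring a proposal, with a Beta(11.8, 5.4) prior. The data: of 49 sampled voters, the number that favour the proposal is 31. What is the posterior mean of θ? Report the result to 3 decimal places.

Observing 31 successes and 18 failures updates Beta(11.8, 5.4) by adding the success and failure counts to the two shape parameters: α = 11.8+31 = 42.8, β = 5.4+18 = 23.4.
E[θ | data] = 42.8/(42.8+23.4) = 0.647.

Posterior mean ≈ 0.647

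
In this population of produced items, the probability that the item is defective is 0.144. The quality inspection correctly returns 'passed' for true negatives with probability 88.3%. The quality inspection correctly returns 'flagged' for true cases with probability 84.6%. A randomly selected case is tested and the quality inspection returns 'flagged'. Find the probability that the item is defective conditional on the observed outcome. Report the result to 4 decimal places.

Write H for 'the item is defective'. Prior odds H:¬H = 0.144/0.856 = 0.16822. For the 'flagged' outcome, the likelihood ratio is 0.846/0.117 = 7.2308.
Posterior odds = 0.16822 × 7.2308 = 1.2164, so P(H|E) = 1.2164/(1+1.2164) = 0.5488.

P(H | E) ≈ 0.5488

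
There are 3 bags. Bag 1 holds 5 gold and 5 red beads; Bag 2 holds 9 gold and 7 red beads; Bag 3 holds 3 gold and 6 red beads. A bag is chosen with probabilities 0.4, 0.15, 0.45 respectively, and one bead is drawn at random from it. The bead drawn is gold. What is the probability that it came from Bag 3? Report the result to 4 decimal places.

Posterior probability ≈ 0.3453

P(gold|Bag 1) = 0.5; P(gold|Bag 2) = 0.5625; P(gold|Bag 3) = 0.3333.
Prior × likelihood for each source: 0.4·0.5=0.2000, 0.15·0.5625=0.08437, 0.45·0.3333=0.1500. Summing gives P(gold) = 0.43438.
P(Bag 3 | gold) = 0.1500 / 0.43438 = 0.3453.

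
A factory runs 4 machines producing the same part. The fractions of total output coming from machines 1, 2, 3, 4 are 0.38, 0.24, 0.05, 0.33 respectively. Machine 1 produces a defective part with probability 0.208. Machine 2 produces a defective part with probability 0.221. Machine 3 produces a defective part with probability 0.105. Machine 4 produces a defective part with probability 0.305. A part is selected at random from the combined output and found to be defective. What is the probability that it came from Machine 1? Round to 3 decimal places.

P(defective|M1) = 0.208; P(defective|M2) = 0.221; P(defective|M3) = 0.105; P(defective|M4) = 0.305.
Prior × likelihood for each source: 0.38·0.208=0.07904, 0.24·0.221=0.05304, 0.05·0.105=0.005250, 0.33·0.305=0.1007. Summing gives P(defective) = 0.23798.
P(Machine 1 | defective) = 0.07904 / 0.23798 = 0.332.

Posterior probability ≈ 0.332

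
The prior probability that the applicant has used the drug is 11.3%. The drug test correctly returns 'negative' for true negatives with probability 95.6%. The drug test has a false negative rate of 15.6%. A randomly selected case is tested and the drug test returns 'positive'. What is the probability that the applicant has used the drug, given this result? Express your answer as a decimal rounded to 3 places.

Let H be the event that the applicant has used the drug. P(H) = 0.113, so P(¬H) = 0.887. With E the 'positive' result, P(E|H) = 0.844 and P(E|¬H) = 0.044.
P(E) = 0.844·0.113 + 0.044·0.887 = 0.095372 + 0.039028 = 0.13440.
By Bayes' theorem, P(H|E) = 0.095372 / 0.13440 = 0.710.

P(H | E) ≈ 0.710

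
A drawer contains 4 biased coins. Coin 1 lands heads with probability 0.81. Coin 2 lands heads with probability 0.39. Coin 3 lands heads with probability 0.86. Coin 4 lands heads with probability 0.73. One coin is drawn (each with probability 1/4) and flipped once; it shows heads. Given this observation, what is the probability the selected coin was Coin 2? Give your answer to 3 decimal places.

Posterior probability ≈ 0.140

P(heads|C1) = 0.81; P(heads|C2) = 0.39; P(heads|C3) = 0.86; P(heads|C4) = 0.73.
Prior × likelihood for each source: 0.25·0.81=0.2025, 0.25·0.39=0.09750, 0.25·0.86=0.2150, 0.25·0.73=0.1825. Summing gives P(heads) = 0.69750.
P(Coin 2 | heads) = 0.09750 / 0.69750 = 0.140.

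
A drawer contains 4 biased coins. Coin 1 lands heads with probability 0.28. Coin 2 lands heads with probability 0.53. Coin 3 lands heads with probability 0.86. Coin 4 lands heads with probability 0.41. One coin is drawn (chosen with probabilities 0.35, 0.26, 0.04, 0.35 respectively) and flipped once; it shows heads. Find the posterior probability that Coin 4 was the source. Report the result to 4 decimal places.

Posterior probability ≈ 0.3469

P(heads|C1) = 0.28; P(heads|C2) = 0.53; P(heads|C3) = 0.86; P(heads|C4) = 0.41.
Prior × likelihood for each source: 0.35·0.28=0.09800, 0.26·0.53=0.1378, 0.04·0.86=0.03440, 0.35·0.41=0.1435. Summing gives P(heads) = 0.41370.
P(Coin 4 | heads) = 0.1435 / 0.41370 = 0.3469.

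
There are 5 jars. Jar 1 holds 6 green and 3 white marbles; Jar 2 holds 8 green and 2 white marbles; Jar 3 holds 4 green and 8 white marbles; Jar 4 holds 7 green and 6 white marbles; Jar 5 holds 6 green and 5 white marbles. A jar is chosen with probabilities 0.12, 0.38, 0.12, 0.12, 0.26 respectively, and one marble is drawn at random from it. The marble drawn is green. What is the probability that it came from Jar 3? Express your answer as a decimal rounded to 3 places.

P(green|Jar 1) = 0.6667; P(green|Jar 2) = 0.8; P(green|Jar 3) = 0.3333; P(green|Jar 4) = 0.5385; P(green|Jar 5) = 0.5455.
Prior × likelihood for each source: 0.12·0.6667=0.08000, 0.38·0.8=0.3040, 0.12·0.3333=0.04000, 0.12·0.5385=0.06462, 0.26·0.5455=0.1418. Summing gives P(green) = 0.63043.
P(Jar 3 | green) = 0.04000 / 0.63043 = 0.063.

Posterior probability ≈ 0.063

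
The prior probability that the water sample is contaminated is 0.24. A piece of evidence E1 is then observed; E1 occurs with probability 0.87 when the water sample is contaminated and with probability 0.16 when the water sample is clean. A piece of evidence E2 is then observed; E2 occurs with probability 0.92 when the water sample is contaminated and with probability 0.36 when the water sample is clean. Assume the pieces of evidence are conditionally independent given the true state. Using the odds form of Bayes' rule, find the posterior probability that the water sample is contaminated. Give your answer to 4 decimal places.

Posterior probability ≈ 0.8144

Prior odds = 0.24/(1−0.24) = 0.31579.
Likelihood ratio for E1 = 0.87/0.16 = 5.4375.
Likelihood ratio for E2 = 0.92/0.36 = 2.5556.
Posterior odds = prior odds × LR₁ × LR₂ = 4.3882.
Posterior probability = odds/(1+odds) = 4.3882/5.3882 = 0.8144.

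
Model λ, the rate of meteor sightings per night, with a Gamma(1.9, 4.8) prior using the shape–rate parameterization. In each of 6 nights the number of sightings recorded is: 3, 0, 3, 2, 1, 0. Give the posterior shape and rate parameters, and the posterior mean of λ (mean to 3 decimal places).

The Poisson likelihood adds the total count to the shape and the number of exposure periods to the rate. Here ∑xᵢ = 9 and n = 6, so shape 1.9→10.9 and rate 4.8→10.8.
E[λ | data] = 10.9/10.8 = 1.009.

Posterior: Gamma(shape=10.9, rate=10.8); mean ≈ 1.009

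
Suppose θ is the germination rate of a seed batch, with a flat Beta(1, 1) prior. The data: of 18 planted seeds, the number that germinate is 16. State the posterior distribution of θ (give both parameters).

Posterior: Beta(17, 3)

The binomial likelihood is conjugate to the Beta prior: with 16 successes and 2 failures, the posterior is Beta(1+16, 1+2) = Beta(17, 3).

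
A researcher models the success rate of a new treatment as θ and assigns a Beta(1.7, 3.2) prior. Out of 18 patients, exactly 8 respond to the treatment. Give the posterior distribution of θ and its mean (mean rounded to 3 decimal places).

The binomial likelihood is conjugate to the Beta prior: with 8 successes and 10 failures, the posterior is Beta(1.7+8, 3.2+10) = Beta(9.7, 13.2).
E[θ | data] = 9.7/(9.7+13.2) = 0.424.

Posterior: Beta(9.7, 13.2); mean ≈ 0.424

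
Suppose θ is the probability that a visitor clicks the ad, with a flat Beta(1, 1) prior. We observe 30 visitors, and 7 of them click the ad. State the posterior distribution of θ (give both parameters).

The binomial likelihood is conjugate to the Beta prior: with 7 successes and 23 failures, the posterior is Beta(1+7, 1+23) = Beta(8, 24).

Posterior: Beta(8, 24)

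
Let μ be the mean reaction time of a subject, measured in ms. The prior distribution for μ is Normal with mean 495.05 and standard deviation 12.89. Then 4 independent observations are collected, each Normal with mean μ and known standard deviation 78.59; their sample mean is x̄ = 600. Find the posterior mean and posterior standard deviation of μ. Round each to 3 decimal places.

With known σ, the Normal prior is conjugate. Weight on the data is w = (n/σ²)/(n/σ² + 1/τ₀²) = 0.00064763/(0.00064763+0.00601858) = 0.097151.
Posterior mean = w·x̄ + (1−w)·μ₀ = 0.097151·600 + 0.90285·495.05 = 505.246. Posterior variance = 1/(0.00064763+0.00601858) = 150.010, so SD = 12.248.

Posterior mean ≈ 505.246; posterior SD ≈ 12.248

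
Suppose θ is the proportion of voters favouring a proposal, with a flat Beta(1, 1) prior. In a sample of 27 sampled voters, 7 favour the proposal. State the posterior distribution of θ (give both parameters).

Observing 7 successes and 20 failures updates Beta(1, 1) by adding the success and failure counts to the two shape parameters: α = 1+7 = 8, β = 1+20 = 21.

Posterior: Beta(8, 21)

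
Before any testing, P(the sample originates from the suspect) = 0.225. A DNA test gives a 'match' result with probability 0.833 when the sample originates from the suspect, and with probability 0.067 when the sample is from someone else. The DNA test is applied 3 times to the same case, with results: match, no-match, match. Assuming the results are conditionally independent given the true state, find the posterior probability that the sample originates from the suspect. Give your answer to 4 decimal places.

Posterior P(H) ≈ 0.8893

Let H be the event that the sample originates from the suspect; start with P(H) = 0.225. P('match'|H) = 0.833, P('match'|¬H) = 0.067.
Update on result 1 ('match'): P(H) ← 0.833·0.2250 / (0.833·0.2250 + 0.067·0.7750) = 0.18743/0.23935 = 0.7831.
Update on result 2 ('no-match'): P(H) ← 0.167·0.7831 / (0.167·0.7831 + 0.933·0.2169) = 0.13077/0.33318 = 0.3925.
Update on result 3 ('match'): P(H) ← 0.833·0.3925 / (0.833·0.3925 + 0.067·0.6075) = 0.32695/0.36765 = 0.8893.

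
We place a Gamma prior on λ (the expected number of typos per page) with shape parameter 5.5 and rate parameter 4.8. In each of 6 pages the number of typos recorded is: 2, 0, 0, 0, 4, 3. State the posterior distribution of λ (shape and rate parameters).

Total count ∑xᵢ = 9 over n = 6 pages.
Gamma is conjugate to the Poisson likelihood: posterior is Gamma(shape = 5.5+9 = 14.5, rate = 4.8+6 = 10.8).

Posterior: Gamma(shape=14.5, rate=10.8)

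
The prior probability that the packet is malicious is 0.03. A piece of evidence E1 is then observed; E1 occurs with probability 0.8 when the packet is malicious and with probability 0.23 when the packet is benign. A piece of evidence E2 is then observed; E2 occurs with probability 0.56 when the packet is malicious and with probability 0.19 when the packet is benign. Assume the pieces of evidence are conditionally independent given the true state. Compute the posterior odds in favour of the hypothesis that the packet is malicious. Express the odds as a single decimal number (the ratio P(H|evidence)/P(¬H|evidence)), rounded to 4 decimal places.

Prior odds = 0.03/(1−0.03) = 0.030928.
Likelihood ratio for E1 = 0.8/0.23 = 3.4783.
Likelihood ratio for E2 = 0.56/0.19 = 2.9474.
Posterior odds = prior odds × LR₁ × LR₂ = 0.31706.

Posterior odds ≈ 0.3171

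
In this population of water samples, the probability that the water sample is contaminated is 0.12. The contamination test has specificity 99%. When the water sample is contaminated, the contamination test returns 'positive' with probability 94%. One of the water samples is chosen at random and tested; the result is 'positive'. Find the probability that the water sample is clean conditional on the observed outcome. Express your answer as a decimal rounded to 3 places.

P(¬H | E) ≈ 0.072

Write H for 'the water sample is contaminated'. Prior odds H:¬H = 0.12/0.88 = 0.13636. For the 'positive' outcome, the likelihood ratio is 0.94/0.01 = 94.000.
Posterior odds = 0.13636 × 94.000 = 12.818, so P(H|E) = 12.818/(1+12.818) = 0.928. Then P(¬H|E) = 1 − 0.928 = 0.072.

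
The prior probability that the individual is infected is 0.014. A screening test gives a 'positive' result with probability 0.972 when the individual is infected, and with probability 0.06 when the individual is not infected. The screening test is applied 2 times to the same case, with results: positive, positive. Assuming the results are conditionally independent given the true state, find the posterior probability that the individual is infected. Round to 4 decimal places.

Posterior P(H) ≈ 0.7884

Let H be the event that the individual is infected; start with P(H) = 0.014. P('positive'|H) = 0.972, P('positive'|¬H) = 0.06.
Update on result 1 ('positive'): P(H) ← 0.972·0.0140 / (0.972·0.0140 + 0.06·0.9860) = 0.013608/0.072768 = 0.1870.
Update on result 2 ('positive'): P(H) ← 0.972·0.1870 / (0.972·0.1870 + 0.06·0.8130) = 0.18177/0.23055 = 0.7884.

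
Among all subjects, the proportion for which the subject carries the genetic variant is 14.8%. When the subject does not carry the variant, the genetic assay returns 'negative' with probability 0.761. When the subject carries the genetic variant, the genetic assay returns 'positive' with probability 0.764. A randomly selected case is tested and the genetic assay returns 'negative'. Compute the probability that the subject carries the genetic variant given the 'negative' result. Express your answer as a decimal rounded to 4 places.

Let H be the event that the subject carries the genetic variant. P(H) = 0.148, so P(¬H) = 0.852. With E the 'negative' result, P(E|H) = 0.236 and P(E|¬H) = 0.761.
P(E) = 0.236·0.148 + 0.761·0.852 = 0.034928 + 0.64837 = 0.68330.
By Bayes' theorem, P(H|E) = 0.034928 / 0.68330 = 0.0511.

P(H | E) ≈ 0.0511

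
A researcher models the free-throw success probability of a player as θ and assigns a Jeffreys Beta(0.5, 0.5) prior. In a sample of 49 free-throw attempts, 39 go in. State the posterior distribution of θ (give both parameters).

Posterior: Beta(39.5, 10.5)

The binomial likelihood is conjugate to the Beta prior: with 39 successes and 10 failures, the posterior is Beta(0.5+39, 0.5+10) = Beta(39.5, 10.5).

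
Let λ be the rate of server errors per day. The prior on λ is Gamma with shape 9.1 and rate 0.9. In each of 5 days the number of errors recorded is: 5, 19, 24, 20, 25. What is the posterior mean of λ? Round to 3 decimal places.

Posterior mean ≈ 17.305

The Poisson likelihood adds the total count to the shape and the number of exposure periods to the rate. Here ∑xᵢ = 93 and n = 5, so shape 9.1→102.1 and rate 0.9→5.9.
E[λ | data] = 102.1/5.9 = 17.305.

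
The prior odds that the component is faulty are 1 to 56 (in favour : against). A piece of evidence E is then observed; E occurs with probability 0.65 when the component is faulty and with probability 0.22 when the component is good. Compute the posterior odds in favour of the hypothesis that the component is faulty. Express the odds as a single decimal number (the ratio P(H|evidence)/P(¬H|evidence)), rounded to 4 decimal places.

Prior odds = 1/56 = 0.017857. In log-odds, ln(0.017857) = -4.0254.
Add log likelihood ratio: ln(2.9545) = 1.0833.
Posterior log-odds = -2.9420, so posterior odds = exp(-2.9420) = 0.052760.

Posterior odds ≈ 0.0528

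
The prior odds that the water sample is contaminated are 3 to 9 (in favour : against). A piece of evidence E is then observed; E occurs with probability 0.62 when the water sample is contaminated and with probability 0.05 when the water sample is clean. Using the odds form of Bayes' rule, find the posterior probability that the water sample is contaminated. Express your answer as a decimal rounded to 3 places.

Posterior probability ≈ 0.805

Prior odds = 3/9 = 0.33333. In log-odds, ln(0.33333) = -1.0986.
Add log likelihood ratio: ln(12.400) = 2.5177.
Posterior log-odds = 1.4191, so posterior odds = exp(1.4191) = 4.1333. Converting, P(H|E) = 4.1333/5.1333 = 0.805.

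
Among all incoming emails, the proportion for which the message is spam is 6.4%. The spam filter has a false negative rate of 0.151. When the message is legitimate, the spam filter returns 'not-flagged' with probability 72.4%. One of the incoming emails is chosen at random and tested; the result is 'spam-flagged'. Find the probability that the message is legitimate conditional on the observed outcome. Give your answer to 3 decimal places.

P(¬H | E) ≈ 0.826

Let H be the event that the message is spam. P(H) = 0.064, so P(¬H) = 0.936. With E the 'spam-flagged' result, P(E|H) = 0.849 and P(E|¬H) = 0.276.
P(E) = 0.849·0.064 + 0.276·0.936 = 0.054336 + 0.25834 = 0.31267.
By Bayes' theorem, P(H|E) = 0.054336 / 0.31267 = 0.174. Hence P(¬H|E) = 1 − 0.174 = 0.826.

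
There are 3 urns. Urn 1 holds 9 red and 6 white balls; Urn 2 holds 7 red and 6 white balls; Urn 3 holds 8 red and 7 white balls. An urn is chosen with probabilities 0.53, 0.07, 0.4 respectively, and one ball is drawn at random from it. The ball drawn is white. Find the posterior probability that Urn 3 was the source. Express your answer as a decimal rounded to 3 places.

Posterior probability ≈ 0.433

P(white|Urn 1) = 0.4; P(white|Urn 2) = 0.4615; P(white|Urn 3) = 0.4667.
Prior × likelihood for each source: 0.53·0.4=0.2120, 0.07·0.4615=0.03231, 0.4·0.4667=0.1867. Summing gives P(white) = 0.43097.
P(Urn 3 | white) = 0.1867 / 0.43097 = 0.433.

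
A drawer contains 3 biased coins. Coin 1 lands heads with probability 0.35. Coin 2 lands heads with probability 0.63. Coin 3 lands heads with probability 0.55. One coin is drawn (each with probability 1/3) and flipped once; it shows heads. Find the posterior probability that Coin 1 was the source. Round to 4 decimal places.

Posterior probability ≈ 0.2288

Tabulate prior·likelihood by source: [1] prior 0.333333, lik 0.35, product 0.1167; [2] prior 0.333333, lik 0.63, product 0.2100; [3] prior 0.333333, lik 0.55, product 0.1833.
Normalizing constant = 0.51000; the posterior for Coin 1 is its product over the sum, 0.1167/0.51000 = 0.2288.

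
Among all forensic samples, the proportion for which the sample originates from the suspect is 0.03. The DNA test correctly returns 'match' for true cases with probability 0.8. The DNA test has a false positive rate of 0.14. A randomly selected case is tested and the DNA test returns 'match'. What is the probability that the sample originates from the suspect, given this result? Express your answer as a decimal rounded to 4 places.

P(H | E) ≈ 0.1502

Let H be the event that the sample originates from the suspect. P(H) = 0.03, so P(¬H) = 0.97. With E the 'match' result, P(E|H) = 0.8 and P(E|¬H) = 0.14.
P(E) = 0.8·0.03 + 0.14·0.97 = 0.024000 + 0.13580 = 0.15980.
By Bayes' theorem, P(H|E) = 0.024000 / 0.15980 = 0.1502.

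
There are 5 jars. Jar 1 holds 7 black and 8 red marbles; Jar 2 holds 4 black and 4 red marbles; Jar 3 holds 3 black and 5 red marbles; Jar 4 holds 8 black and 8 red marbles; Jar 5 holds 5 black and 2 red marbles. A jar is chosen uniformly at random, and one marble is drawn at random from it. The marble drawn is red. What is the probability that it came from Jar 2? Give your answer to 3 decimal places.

P(red|Jar 1) = 0.5333; P(red|Jar 2) = 0.5; P(red|Jar 3) = 0.625; P(red|Jar 4) = 0.5; P(red|Jar 5) = 0.2857.
Prior × likelihood for each source: 0.2·0.5333=0.1067, 0.2·0.5=0.1000, 0.2·0.625=0.1250, 0.2·0.5=0.1000, 0.2·0.2857=0.05714. Summing gives P(red) = 0.48881.
P(Jar 2 | red) = 0.1000 / 0.48881 = 0.205.

Posterior probability ≈ 0.205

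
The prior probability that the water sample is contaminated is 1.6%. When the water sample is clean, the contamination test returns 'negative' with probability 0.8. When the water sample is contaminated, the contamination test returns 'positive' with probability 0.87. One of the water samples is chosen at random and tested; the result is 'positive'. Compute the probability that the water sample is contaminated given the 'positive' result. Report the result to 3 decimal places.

P(H | E) ≈ 0.066

Let H be the event that the water sample is contaminated. P(H) = 0.016, so P(¬H) = 0.984. With E the 'positive' result, P(E|H) = 0.87 and P(E|¬H) = 0.2.
P(E) = 0.87·0.016 + 0.2·0.984 = 0.013920 + 0.19680 = 0.21072.
By Bayes' theorem, P(H|E) = 0.013920 / 0.21072 = 0.066.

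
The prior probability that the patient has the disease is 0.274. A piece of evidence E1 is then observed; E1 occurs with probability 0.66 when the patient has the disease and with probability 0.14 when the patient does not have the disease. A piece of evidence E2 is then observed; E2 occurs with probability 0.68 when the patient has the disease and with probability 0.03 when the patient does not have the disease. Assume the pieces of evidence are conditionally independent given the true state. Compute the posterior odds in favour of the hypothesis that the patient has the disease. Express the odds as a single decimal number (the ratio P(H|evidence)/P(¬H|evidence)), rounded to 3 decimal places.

Prior odds = 0.274/(1−0.274) = 0.37741.
Likelihood ratio for E1 = 0.66/0.14 = 4.7143.
Likelihood ratio for E2 = 0.68/0.03 = 22.667.
Posterior odds = prior odds × LR₁ × LR₂ = 40.329.

Posterior odds ≈ 40.329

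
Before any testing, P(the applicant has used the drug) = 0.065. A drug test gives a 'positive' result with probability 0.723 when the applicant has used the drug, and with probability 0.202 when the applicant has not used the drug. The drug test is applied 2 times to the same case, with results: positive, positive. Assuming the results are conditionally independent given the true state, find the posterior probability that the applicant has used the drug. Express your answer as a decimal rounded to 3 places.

Let H be the event that the applicant has used the drug; start with P(H) = 0.065. P('positive'|H) = 0.723, P('positive'|¬H) = 0.202.
Update on result 1 ('positive'): P(H) ← 0.723·0.0650 / (0.723·0.0650 + 0.202·0.9350) = 0.046995/0.23587 = 0.1992.
Update on result 2 ('positive'): P(H) ← 0.723·0.1992 / (0.723·0.1992 + 0.202·0.8008) = 0.14405/0.30581 = 0.4711.

Posterior P(H) ≈ 0.471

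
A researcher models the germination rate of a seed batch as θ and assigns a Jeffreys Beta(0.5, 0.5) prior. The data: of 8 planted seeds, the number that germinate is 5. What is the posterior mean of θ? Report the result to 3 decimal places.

Posterior mean ≈ 0.611

The binomial likelihood is conjugate to the Beta prior: with 5 successes and 3 failures, the posterior is Beta(0.5+5, 0.5+3) = Beta(5.5, 3.5).
E[θ | data] = 5.5/(5.5+3.5) = 0.611.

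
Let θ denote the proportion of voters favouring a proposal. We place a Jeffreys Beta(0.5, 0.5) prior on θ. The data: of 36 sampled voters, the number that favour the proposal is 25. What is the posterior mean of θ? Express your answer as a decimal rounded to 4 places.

Posterior mean ≈ 0.6892

Observing 25 successes and 11 failures updates Beta(0.5, 0.5) by adding the success and failure counts to the two shape parameters: α = 0.5+25 = 25.5, β = 0.5+11 = 11.5.
E[θ | data] = 25.5/(25.5+11.5) = 0.6892.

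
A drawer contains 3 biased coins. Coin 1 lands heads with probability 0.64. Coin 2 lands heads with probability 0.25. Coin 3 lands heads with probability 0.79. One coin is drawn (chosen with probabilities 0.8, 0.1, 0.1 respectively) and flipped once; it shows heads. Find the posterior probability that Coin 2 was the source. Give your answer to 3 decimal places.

Posterior probability ≈ 0.041

Tabulate prior·likelihood by source: [1] prior 0.8, lik 0.64, product 0.5120; [2] prior 0.1, lik 0.25, product 0.02500; [3] prior 0.1, lik 0.79, product 0.07900.
Normalizing constant = 0.61600; the posterior for Coin 2 is its product over the sum, 0.02500/0.61600 = 0.041.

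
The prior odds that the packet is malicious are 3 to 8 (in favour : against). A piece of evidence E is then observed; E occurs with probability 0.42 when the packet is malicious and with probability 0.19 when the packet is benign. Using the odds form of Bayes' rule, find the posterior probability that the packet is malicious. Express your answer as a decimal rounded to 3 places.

Prior odds = 3/8 = 0.37500.
Likelihood ratio for E = 0.42/0.19 = 2.2105.
Posterior odds = prior odds × LR = 0.82895.
Posterior probability = odds/(1+odds) = 0.82895/1.8289 = 0.453.

Posterior probability ≈ 0.453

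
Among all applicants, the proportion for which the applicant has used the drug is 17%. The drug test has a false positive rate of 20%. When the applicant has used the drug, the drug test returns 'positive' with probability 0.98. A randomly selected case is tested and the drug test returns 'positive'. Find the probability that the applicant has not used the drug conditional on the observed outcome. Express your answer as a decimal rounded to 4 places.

P(¬H | E) ≈ 0.4991

Let H be the event that the applicant has used the drug. P(H) = 0.17, so P(¬H) = 0.83. With E the 'positive' result, P(E|H) = 0.98 and P(E|¬H) = 0.2.
P(E) = 0.98·0.17 + 0.2·0.83 = 0.16660 + 0.16600 = 0.33260.
By Bayes' theorem, P(H|E) = 0.16660 / 0.33260 = 0.5009. Hence P(¬H|E) = 1 − 0.5009 = 0.4991.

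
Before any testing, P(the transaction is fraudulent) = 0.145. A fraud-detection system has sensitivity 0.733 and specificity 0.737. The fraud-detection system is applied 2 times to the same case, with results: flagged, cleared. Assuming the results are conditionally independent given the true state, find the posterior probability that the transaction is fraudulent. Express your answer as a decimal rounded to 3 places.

With H the event that the transaction is fraudulent, the joint likelihood of the observed sequence is P(data|H) = 0.733·0.267 = 0.19571 and P(data|¬H) = 0.263·0.737 = 0.19383.
Bayes: P(H|data) = 0.145·0.19571 / (0.145·0.19571 + 0.855·0.19383) = 0.028378/0.19410 = 0.1462.

Posterior P(H) ≈ 0.146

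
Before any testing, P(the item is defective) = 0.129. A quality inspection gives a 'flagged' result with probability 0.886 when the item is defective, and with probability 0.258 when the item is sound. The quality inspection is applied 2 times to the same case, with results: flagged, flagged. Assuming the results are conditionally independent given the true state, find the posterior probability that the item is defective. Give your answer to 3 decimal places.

Posterior P(H) ≈ 0.636

Let H be the event that the item is defective; start with P(H) = 0.129. P('flagged'|H) = 0.886, P('flagged'|¬H) = 0.258.
Update on result 1 ('flagged'): P(H) ← 0.886·0.1290 / (0.886·0.1290 + 0.258·0.8710) = 0.11429/0.33901 = 0.3371.
Update on result 2 ('flagged'): P(H) ← 0.886·0.3371 / (0.886·0.3371 + 0.258·0.6629) = 0.29870/0.46972 = 0.6359.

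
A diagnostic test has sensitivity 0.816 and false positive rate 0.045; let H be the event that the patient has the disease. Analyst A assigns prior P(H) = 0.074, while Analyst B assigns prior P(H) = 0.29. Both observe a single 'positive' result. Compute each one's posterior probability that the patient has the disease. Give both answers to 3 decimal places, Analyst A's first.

The likelihood ratio for a 'positive' result is 0.816/0.045 = 18.133.
Analyst A: prior odds 0.074/0.926 = 0.079914; posterior odds 1.4491; posterior probability 0.592.
Analyst B: prior odds 0.29/0.71 = 0.40845; posterior odds 7.4066; posterior probability 0.881.

Analyst A: 0.592; Analyst B: 0.881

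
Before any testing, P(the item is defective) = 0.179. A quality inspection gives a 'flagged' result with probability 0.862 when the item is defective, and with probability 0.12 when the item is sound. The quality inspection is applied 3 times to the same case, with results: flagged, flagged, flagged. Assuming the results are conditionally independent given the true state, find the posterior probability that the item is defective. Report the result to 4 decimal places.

Let H be the event that the item is defective; start with P(H) = 0.179. P('flagged'|H) = 0.862, P('flagged'|¬H) = 0.12.
Update on result 1 ('flagged'): P(H) ← 0.862·0.1790 / (0.862·0.1790 + 0.12·0.8210) = 0.15430/0.25282 = 0.6103.
Update on result 2 ('flagged'): P(H) ← 0.862·0.6103 / (0.862·0.6103 + 0.12·0.3897) = 0.52609/0.57285 = 0.9184.
Update on result 3 ('flagged'): P(H) ← 0.862·0.9184 / (0.862·0.9184 + 0.12·0.0816) = 0.79163/0.80143 = 0.9878.

Posterior P(H) ≈ 0.9878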